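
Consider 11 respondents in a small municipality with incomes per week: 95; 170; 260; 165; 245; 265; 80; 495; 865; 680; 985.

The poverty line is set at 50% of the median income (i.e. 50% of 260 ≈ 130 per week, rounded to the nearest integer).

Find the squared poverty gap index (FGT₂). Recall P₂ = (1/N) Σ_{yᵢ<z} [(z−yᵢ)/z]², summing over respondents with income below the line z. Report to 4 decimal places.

Incomes under z: 80, 95 (q = 2 of N = 11).
Relative gaps: (130−80)/130 = 0.3846; (130−95)/130 = 0.2692.
Squared: 0.1479; 0.0725.
Sum = 0.220414; P₂ = 0.220414 / 11 = 0.0200.

0.0200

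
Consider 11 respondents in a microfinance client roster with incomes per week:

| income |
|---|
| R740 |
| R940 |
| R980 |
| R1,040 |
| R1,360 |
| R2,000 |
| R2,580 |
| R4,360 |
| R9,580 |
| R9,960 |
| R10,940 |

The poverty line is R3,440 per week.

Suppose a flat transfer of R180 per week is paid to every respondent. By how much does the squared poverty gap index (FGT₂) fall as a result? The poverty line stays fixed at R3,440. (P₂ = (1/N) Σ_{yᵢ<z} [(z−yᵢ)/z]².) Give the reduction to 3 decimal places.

0.038

Before: below the line — R740, R940, R980, R1,040, R1,360, R2,000, R2,580; squared poverty gap index (FGT₂) = 0.24961.
After the R180 transfer: below the line — R920, R1,120, R1,160, R1,220, R1,540, R2,180, R2,760; squared poverty gap index (FGT₂) = 0.21141.
Reduction = 0.24961 − 0.21141 = 0.038.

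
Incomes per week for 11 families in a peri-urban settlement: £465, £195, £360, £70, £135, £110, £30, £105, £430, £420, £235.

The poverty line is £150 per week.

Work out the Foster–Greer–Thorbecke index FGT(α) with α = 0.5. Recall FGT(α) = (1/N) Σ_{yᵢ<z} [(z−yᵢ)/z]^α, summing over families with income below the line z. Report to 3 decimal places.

Below z: £30, £70, £105, £110, £135 (q = 5 of N = 11).
Shortfall ratios: (150−30)/150 = 0.8000; (150−70)/150 = 0.5333; (150−105)/150 = 0.3000; (150−110)/150 = 0.2667; (150−135)/150 = 0.1000.
Raised to α = 0.5: 0.89443; 0.73030; 0.54772; 0.51640; 0.31623.
Sum = 3.005072; FGT(0.5) = 3.005072 / 11 = 0.273.

0.273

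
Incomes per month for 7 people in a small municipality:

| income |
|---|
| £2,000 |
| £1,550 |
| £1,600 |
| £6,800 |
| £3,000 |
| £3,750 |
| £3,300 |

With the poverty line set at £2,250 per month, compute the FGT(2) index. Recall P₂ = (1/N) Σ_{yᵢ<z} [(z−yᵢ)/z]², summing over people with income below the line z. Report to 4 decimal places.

Below the line: £1,550, £1,600, £2,000 (q = 3 of N = 7).
Relative gaps: (2250−1550)/2250 = 0.3111; (2250−1600)/2250 = 0.2889; (2250−2000)/2250 = 0.1111.
Squared: 0.0968; 0.0835; 0.0123.
Sum = 0.192593; P₂ = 0.192593 / 7 = 0.0275.

0.0275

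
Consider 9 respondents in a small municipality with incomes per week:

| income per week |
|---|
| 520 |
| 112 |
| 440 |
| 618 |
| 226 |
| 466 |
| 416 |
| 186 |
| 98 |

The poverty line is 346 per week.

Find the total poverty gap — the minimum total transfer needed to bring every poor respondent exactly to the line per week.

Below the line: 98, 112, 186, 226 (q = 4 of N = 9).
Individual gaps: 346−98 = 248; 346−112 = 234; 346−186 = 160; 346−226 = 120.
Aggregate gap = 762.

762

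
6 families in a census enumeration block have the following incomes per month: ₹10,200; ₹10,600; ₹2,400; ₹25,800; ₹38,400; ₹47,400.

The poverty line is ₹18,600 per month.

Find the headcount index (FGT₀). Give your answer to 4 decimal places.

0.5000

3 of the 6 families have income below ₹18,600.
H = 3/6 = 0.5000.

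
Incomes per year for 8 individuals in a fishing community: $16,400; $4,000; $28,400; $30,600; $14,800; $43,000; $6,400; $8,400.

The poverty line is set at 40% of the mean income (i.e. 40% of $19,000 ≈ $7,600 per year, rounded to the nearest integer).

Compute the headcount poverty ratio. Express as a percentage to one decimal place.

2 of the 8 individuals have income below $7,600.
H = 2/8 = 25.0%.

25.0%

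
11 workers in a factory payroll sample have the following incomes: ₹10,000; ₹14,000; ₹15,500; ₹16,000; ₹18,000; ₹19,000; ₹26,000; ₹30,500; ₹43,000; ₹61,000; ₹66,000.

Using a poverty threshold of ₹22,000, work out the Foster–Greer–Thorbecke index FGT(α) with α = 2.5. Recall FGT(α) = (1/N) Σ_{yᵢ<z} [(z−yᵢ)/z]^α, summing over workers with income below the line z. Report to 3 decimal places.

0.037

Incomes under z: ₹10,000, ₹14,000, ₹15,500, ₹16,000, ₹18,000, ₹19,000 (q = 6 of N = 11).
Shortfall ratios: (22000−10000)/22000 = 0.5455; (22000−14000)/22000 = 0.3636; (22000−15500)/22000 = 0.2955; (22000−16000)/22000 = 0.2727; (22000−18000)/22000 = 0.1818; (22000−19000)/22000 = 0.1364.
Raised to α = 2.5: 0.21973; 0.07974; 0.04745; 0.03884; 0.01410; 0.00687.
Sum = 0.406727; FGT(2.5) = 0.406727 / 11 = 0.037.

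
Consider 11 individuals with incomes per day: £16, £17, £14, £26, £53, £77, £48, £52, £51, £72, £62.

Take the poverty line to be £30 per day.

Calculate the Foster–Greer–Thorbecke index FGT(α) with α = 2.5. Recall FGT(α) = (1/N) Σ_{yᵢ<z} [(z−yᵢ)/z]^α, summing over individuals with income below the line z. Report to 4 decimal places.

0.0442

Below the line: £14, £16, £17, £26 (q = 4 of N = 11).
Relative gaps: (30−14)/30 = 0.5333; (30−16)/30 = 0.4667; (30−17)/30 = 0.4333; (30−26)/30 = 0.1333.
Raised to α = 2.5: 0.20773; 0.14877; 0.12361; 0.00649.
Sum = 0.486601; FGT(2.5) = 0.486601 / 11 = 0.0442.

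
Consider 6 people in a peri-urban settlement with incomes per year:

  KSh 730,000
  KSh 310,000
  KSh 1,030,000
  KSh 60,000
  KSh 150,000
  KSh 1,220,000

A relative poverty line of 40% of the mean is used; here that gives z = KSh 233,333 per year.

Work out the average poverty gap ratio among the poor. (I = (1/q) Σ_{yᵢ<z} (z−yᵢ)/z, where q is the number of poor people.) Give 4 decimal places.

Poor units: KSh 60,000, KSh 150,000 (q = 2 of N = 6).
Relative gaps: 0.7429, 0.3571; sum = 1.099999.
I averages over the q = 2 poor units only: 1.099999 / 2 = 0.5500.

0.5500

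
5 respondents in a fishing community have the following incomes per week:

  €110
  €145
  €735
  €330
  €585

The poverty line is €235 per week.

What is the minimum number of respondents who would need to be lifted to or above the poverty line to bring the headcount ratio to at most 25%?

Currently q = 2 of N = 5 are below the line (H = 0.400).
A headcount ratio of at most 25% allows at most ⌊0.25 × 5⌋ = 1 poor respondents.
So at least 2 − 1 = 1 must be lifted.

1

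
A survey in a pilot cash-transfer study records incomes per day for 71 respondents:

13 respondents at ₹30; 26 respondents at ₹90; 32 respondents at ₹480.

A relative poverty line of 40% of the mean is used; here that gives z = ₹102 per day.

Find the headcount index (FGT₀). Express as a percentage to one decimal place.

39 of the 71 respondents have income below ₹102.
H = 39/71 = 54.9%.

54.9%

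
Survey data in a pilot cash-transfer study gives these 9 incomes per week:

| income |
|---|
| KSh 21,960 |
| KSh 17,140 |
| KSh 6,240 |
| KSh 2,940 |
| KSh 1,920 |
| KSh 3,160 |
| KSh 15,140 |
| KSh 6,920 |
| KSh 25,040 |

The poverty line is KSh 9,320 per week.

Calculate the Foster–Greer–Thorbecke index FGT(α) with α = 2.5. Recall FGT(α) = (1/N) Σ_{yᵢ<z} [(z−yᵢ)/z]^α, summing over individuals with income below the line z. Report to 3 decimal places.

0.156

Incomes under z: KSh 1,920, KSh 2,940, KSh 3,160, KSh 6,240, KSh 6,920 (q = 5 of N = 9).
Normalized shortfalls: (9320−1920)/9320 = 0.7940; (9320−2940)/9320 = 0.6845; (9320−3160)/9320 = 0.6609; (9320−6240)/9320 = 0.3305; (9320−6920)/9320 = 0.2575.
Raised to α = 2.5: 0.56175; 0.38771; 0.35515; 0.06278; 0.03365.
Sum = 1.401042; FGT(2.5) = 1.401042 / 9 = 0.156.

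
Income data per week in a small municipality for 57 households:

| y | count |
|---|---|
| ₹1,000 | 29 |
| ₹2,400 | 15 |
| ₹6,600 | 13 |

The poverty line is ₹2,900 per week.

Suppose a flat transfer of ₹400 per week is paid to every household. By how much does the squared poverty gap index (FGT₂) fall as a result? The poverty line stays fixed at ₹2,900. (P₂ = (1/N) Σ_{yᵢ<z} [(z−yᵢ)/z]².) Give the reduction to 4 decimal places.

0.0898

Before: below the line — 29×₹1,000, 15×₹2,400; squared poverty gap index (FGT₂) = 0.226214.
After the ₹400 transfer: below the line — 29×₹1,400, 15×₹2,800; squared poverty gap index (FGT₂) = 0.136429.
Reduction = 0.226214 − 0.136429 = 0.0898.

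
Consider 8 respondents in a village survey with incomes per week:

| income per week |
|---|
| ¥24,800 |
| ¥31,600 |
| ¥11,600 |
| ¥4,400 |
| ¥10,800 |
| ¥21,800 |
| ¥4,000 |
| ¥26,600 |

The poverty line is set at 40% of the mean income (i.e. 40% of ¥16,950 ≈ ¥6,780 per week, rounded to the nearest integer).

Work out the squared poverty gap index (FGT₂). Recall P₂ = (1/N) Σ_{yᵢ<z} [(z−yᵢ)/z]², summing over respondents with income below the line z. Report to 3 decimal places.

0.036

Poor units: ¥4,000, ¥4,400 (q = 2 of N = 8).
Shortfall ratios: (6780−4000)/6780 = 0.4100; (6780−4400)/6780 = 0.3510.
Squared: 0.1681; 0.1232.
Sum = 0.291348; P₂ = 0.291348 / 8 = 0.036.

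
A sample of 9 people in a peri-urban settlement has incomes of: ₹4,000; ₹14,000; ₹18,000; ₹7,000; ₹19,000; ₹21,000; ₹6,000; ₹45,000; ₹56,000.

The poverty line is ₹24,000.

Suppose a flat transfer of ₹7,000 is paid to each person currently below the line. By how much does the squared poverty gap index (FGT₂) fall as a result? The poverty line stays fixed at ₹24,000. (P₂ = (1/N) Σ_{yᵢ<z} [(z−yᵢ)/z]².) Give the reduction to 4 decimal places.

0.1512

Before: below the line — ₹4,000, ₹6,000, ₹7,000, ₹14,000, ₹18,000, ₹19,000, ₹21,000; squared poverty gap index (FGT₂) = 0.228202.
After the ₹7,000 transfer: below the line — ₹11,000, ₹13,000, ₹14,000, ₹21,000; squared poverty gap index (FGT₂) = 0.076968.
Reduction = 0.228202 − 0.076968 = 0.1512.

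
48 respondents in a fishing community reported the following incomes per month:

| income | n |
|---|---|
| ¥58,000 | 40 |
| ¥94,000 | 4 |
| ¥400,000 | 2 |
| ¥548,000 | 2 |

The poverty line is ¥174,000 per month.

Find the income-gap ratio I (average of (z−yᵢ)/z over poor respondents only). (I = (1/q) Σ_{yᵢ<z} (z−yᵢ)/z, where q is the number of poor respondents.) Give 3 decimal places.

Poor units: 40×¥58,000, 4×¥94,000 (q = 44 of N = 48).
Shortfall ratios (z−y)/z: 0.6667 (×40), 0.4598 (×4); sum = 28.505747.
The income-gap ratio divides by q (the poor only): 28.505747 / 44 = 0.648.

0.648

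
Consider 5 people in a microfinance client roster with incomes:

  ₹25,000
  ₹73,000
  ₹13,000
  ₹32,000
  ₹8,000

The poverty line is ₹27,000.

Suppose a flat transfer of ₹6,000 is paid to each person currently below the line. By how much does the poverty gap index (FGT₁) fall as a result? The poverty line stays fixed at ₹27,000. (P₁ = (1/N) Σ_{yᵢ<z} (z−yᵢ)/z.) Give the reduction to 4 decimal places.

Before: below the line — ₹8,000, ₹13,000, ₹25,000; poverty gap index (FGT₁) = 0.259259.
After the ₹6,000 transfer: below the line — ₹14,000, ₹19,000; poverty gap index (FGT₁) = 0.155556.
Reduction = 0.259259 − 0.155556 = 0.1037.

0.1037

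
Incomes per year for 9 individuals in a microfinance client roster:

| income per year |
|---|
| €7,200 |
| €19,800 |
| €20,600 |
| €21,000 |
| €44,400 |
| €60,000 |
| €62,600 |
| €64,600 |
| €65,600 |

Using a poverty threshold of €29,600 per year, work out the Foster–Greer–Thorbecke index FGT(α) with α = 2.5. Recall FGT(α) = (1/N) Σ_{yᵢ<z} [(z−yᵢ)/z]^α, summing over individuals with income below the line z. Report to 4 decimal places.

Poor units: €7,200, €19,800, €20,600, €21,000 (q = 4 of N = 9).
Relative gaps: (29600−7200)/29600 = 0.7568; (29600−19800)/29600 = 0.3311; (29600−20600)/29600 = 0.3041; (29600−21000)/29600 = 0.2905.
Raised to α = 2.5: 0.49819; 0.06307; 0.05098; 0.04550.
Sum = 0.657735; FGT(2.5) = 0.657735 / 9 = 0.0731.

0.0731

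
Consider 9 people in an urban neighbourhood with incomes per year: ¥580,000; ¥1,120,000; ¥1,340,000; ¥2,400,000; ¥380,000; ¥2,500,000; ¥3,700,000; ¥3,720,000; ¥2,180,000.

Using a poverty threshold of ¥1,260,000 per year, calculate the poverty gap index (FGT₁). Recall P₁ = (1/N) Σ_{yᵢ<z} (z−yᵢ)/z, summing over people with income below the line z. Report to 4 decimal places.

0.1499

Below the line: ¥380,000, ¥580,000, ¥1,120,000 (q = 3 of N = 9).
Relative gaps: (1260000−380000)/1260000 = 0.6984; (1260000−580000)/1260000 = 0.5397; (1260000−1120000)/1260000 = 0.1111.
Σ = 1.349206. Dividing by the full population N = 9 gives P₁ = 0.1499.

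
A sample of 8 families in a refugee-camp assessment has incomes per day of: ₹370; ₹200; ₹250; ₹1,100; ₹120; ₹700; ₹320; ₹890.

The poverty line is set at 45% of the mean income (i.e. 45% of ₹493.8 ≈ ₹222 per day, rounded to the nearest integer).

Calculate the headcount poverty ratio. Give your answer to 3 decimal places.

2 of the 8 families have income below ₹222.
H = 2/8 = 0.250.

0.250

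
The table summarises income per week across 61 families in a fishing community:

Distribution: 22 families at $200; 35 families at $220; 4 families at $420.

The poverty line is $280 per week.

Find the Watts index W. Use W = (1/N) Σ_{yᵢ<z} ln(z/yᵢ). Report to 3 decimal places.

0.260

Below z: 22×$200, 35×$220 (q = 57 of N = 61).
ln(z/y) terms: ln(280/200) = 0.3365 (×22); ln(280/220) = 0.2412 (×35).
W = 15.843061 / 61 = 0.260.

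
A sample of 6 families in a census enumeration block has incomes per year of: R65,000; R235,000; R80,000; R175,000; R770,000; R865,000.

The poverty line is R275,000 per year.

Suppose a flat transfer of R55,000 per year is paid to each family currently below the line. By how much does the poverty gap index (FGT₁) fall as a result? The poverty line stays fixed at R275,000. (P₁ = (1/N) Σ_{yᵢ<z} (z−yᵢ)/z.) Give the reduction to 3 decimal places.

0.124

Before: below the line — R65,000, R80,000, R175,000, R235,000; poverty gap index (FGT₁) = 0.33030.
After the R55,000 transfer: below the line — R120,000, R135,000, R230,000; poverty gap index (FGT₁) = 0.20606.
Reduction = 0.33030 − 0.20606 = 0.124.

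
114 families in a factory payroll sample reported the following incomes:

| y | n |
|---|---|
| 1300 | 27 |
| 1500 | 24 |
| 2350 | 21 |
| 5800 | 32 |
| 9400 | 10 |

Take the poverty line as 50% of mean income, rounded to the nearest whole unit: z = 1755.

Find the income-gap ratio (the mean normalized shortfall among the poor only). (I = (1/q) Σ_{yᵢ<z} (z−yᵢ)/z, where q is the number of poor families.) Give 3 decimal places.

Poor units: 27×1300, 24×1500 (q = 51 of N = 114).
Relative gaps: 0.2593 (×27), 0.1453 (×24); sum = 10.487179.
The income-gap ratio divides by q (the poor only): 10.487179 / 51 = 0.206.

0.206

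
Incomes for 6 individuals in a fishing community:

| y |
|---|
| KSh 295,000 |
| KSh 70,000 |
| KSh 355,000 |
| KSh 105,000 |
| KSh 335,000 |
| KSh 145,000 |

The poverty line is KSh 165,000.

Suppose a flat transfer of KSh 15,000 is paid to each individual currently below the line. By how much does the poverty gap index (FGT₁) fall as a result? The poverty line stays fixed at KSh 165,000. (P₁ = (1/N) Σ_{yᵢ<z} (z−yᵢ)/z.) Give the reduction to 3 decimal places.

0.045

Before: below the line — KSh 70,000, KSh 105,000, KSh 145,000; poverty gap index (FGT₁) = 0.17677.
After the KSh 15,000 transfer: below the line — KSh 85,000, KSh 120,000, KSh 160,000; poverty gap index (FGT₁) = 0.13131.
Reduction = 0.17677 − 0.13131 = 0.045.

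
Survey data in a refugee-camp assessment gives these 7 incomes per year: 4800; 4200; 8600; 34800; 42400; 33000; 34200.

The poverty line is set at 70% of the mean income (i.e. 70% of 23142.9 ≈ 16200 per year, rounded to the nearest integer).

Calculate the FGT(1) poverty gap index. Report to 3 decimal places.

0.273

Below z: 4200, 4800, 8600 (q = 3 of N = 7).
Gap ratios (z−y)/z: (16200−4200)/16200 = 0.7407; (16200−4800)/16200 = 0.7037; (16200−8600)/16200 = 0.4691.
Sum of shortfalls = 1.913580; P₁ averages over all N: 1.913580 / 7 = 0.273.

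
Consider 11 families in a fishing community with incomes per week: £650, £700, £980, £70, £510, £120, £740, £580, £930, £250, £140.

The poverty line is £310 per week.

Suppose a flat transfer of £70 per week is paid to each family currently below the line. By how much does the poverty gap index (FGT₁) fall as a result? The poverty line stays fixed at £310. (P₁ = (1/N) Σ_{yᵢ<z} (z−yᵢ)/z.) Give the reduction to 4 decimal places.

0.0792

Before: below the line — £70, £120, £140, £250; poverty gap index (FGT₁) = 0.193548.
After the £70 transfer: below the line — £140, £190, £210; poverty gap index (FGT₁) = 0.114370.
Reduction = 0.193548 − 0.114370 = 0.0792.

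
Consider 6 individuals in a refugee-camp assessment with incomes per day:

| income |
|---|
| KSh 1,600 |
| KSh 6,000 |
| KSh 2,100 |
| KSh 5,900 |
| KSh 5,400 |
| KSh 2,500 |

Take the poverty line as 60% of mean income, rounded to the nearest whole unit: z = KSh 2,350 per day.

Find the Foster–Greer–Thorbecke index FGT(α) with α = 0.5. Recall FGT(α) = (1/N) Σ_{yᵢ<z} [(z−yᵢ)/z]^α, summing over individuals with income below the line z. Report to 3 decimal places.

Below the line: KSh 1,600, KSh 2,100 (q = 2 of N = 6).
Normalized shortfalls: (2350−1600)/2350 = 0.3191; (2350−2100)/2350 = 0.1064.
Raised to α = 0.5: 0.56493; 0.32616.
Sum = 0.891097; FGT(0.5) = 0.891097 / 6 = 0.149.

0.149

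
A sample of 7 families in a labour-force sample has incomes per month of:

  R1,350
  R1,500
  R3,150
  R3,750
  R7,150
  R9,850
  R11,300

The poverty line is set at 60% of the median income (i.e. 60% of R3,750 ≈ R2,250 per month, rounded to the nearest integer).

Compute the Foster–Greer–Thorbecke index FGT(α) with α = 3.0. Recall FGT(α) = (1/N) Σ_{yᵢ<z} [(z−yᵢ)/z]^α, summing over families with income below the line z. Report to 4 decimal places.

Below the line: R1,350, R1,500 (q = 2 of N = 7).
Shortfall ratios: (2250−1350)/2250 = 0.4000; (2250−1500)/2250 = 0.3333.
Raised to α = 3.0: 0.06400; 0.03704.
Sum = 0.101037; FGT(3.0) = 0.101037 / 7 = 0.0144.

0.0144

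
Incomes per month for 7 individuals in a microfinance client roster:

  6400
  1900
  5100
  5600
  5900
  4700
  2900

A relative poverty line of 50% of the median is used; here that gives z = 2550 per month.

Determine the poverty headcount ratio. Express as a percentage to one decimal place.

1 of the 7 individuals have income below 2550.
H = 1/7 = 14.3%.

14.3%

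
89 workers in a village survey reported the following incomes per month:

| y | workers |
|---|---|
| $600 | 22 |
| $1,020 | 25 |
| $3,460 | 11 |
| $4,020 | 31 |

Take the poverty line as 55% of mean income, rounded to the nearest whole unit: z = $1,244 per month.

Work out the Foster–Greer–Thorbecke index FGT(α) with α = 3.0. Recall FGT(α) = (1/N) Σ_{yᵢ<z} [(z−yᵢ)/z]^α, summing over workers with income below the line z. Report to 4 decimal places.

0.0359

Poor units: 22×$600, 25×$1,020 (q = 47 of N = 89).
Shortfall ratios: (1244−600)/1244 = 0.5177 (×22); (1244−1020)/1244 = 0.1801 (×25).
Raised to α = 3.0: 0.13874 (×22); 0.00584 (×25).
Sum = 3.198200; FGT(3.0) = 3.198200 / 89 = 0.0359.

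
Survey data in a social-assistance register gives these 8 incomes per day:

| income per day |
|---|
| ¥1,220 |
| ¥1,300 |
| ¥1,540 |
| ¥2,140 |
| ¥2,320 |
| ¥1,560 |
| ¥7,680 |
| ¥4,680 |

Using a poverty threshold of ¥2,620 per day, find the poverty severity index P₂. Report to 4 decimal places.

0.1150

Below z: ¥1,220, ¥1,300, ¥1,540, ¥1,560, ¥2,140, ¥2,320 (q = 6 of N = 8).
Normalized shortfalls: (2620−1220)/2620 = 0.5344; (2620−1300)/2620 = 0.5038; (2620−1540)/2620 = 0.4122; (2620−1560)/2620 = 0.4046; (2620−2140)/2620 = 0.1832; (2620−2320)/2620 = 0.1145.
Squared: 0.2855; 0.2538; 0.1699; 0.1637; 0.0336; 0.0131.
Sum = 0.919643; P₂ = 0.919643 / 8 = 0.1150.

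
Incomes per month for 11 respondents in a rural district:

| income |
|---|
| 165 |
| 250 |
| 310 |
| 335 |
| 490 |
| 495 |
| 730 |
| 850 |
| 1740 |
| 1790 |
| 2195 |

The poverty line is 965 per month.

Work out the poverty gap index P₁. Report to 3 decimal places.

0.386

Poor units: 165, 250, 310, 335, 490, 495, 730, 850 (q = 8 of N = 11).
Gap ratios (z−y)/z: (965−165)/965 = 0.8290; (965−250)/965 = 0.7409; (965−310)/965 = 0.6788; (965−335)/965 = 0.6528; (965−490)/965 = 0.4922; (965−495)/965 = 0.4870; (965−730)/965 = 0.2435; (965−850)/965 = 0.1192.
Sum of shortfalls = 4.243523; P₁ averages over all N: 4.243523 / 11 = 0.386.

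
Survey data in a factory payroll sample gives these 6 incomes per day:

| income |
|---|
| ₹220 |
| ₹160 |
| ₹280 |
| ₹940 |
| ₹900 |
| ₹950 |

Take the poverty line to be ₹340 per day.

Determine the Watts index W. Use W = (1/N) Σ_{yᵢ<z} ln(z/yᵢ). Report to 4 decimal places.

Poor units: ₹160, ₹220, ₹280 (q = 3 of N = 6).
Log shortfalls: ln(340/160) = 0.7538; ln(340/220) = 0.4353; ln(340/280) = 0.1942.
W = 1.383246 / 6 = 0.2305.

0.2305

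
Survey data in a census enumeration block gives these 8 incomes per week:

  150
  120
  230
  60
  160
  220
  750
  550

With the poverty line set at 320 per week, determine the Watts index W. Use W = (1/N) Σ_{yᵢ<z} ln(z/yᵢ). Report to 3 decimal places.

0.601

Incomes under z: 60, 120, 150, 160, 220, 230 (q = 6 of N = 8).
Log shortfalls: ln(320/60) = 1.6740; ln(320/120) = 0.9808; ln(320/150) = 0.7577; ln(320/160) = 0.6931; ln(320/220) = 0.3747; ln(320/230) = 0.3302.
W = 4.810574 / 8 = 0.601.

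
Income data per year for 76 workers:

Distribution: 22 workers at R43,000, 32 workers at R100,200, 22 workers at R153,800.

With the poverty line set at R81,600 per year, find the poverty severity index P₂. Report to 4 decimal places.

Incomes under z: 22×R43,000 (q = 22 of N = 76).
Shortfall ratios: (81600−43000)/81600 = 0.4730 (×22).
Squared: 0.2238 (×22).
Sum = 4.922854; P₂ = 4.922854 / 76 = 0.0648.

0.0648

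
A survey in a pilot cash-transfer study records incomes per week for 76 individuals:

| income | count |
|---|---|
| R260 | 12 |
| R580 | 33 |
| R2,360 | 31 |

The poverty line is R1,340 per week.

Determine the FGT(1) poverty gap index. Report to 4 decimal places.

0.3735

Below the line: 12×R260, 33×R580 (q = 45 of N = 76).
Relative gaps: (1340−260)/1340 = 0.8060 (×12); (1340−580)/1340 = 0.5672 (×33).
Sum of shortfalls = 28.388060; P₁ averages over all N: 28.388060 / 76 = 0.3735.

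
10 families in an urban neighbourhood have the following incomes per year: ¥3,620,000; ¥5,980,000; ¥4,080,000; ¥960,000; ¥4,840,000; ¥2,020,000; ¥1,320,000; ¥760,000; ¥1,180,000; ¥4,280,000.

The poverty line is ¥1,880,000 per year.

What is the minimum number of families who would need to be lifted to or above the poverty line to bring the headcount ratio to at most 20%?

Currently q = 4 of N = 10 are below the line (H = 0.400).
A headcount ratio of at most 20% allows at most ⌊0.20 × 10⌋ = 2 poor families.
So at least 4 − 2 = 2 must be lifted.

2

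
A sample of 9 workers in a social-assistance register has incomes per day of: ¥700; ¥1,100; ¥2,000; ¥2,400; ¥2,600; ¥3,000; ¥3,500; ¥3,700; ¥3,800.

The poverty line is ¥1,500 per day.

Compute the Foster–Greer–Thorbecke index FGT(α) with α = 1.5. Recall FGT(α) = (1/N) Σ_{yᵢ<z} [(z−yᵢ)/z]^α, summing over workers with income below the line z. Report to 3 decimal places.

0.059

Below z: ¥700, ¥1,100 (q = 2 of N = 9).
Relative gaps: (1500−700)/1500 = 0.5333; (1500−1100)/1500 = 0.2667.
Raised to α = 1.5: 0.38949; 0.13771.
Sum = 0.527198; FGT(1.5) = 0.527198 / 9 = 0.059.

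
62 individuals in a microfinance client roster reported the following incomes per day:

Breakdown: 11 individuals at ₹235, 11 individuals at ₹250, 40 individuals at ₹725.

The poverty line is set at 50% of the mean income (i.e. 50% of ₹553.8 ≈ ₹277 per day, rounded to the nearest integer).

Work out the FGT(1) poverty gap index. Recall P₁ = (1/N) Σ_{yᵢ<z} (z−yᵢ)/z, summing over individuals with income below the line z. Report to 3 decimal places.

Below the line: 11×₹235, 11×₹250 (q = 22 of N = 62).
Normalized shortfalls: (277−235)/277 = 0.1516 (×11); (277−250)/277 = 0.0975 (×11).
Sum of shortfalls = 2.740072; P₁ averages over all N: 2.740072 / 62 = 0.044.

0.044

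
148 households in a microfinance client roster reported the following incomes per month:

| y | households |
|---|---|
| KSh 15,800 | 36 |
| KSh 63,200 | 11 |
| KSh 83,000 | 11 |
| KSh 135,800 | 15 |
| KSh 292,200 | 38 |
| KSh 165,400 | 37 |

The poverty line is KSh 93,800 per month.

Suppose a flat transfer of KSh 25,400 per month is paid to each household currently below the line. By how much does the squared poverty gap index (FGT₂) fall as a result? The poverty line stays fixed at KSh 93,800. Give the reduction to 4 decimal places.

0.1004

Before: below the line — 36×KSh 15,800, 11×KSh 63,200, 11×KSh 83,000; squared poverty gap index (FGT₂) = 0.177095.
After the KSh 25,400 transfer: below the line — 36×KSh 41,200, 11×KSh 88,600; squared poverty gap index (FGT₂) = 0.076719.
Reduction = 0.177095 − 0.076719 = 0.1004.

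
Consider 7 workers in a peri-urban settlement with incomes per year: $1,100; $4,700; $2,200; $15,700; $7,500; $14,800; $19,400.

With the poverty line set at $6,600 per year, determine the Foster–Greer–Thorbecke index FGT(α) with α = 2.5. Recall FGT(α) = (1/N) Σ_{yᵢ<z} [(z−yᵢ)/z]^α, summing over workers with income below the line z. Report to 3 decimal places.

0.149

Below z: $1,100, $2,200, $4,700 (q = 3 of N = 7).
Relative gaps: (6600−1100)/6600 = 0.8333; (6600−2200)/6600 = 0.6667; (6600−4700)/6600 = 0.2879.
Raised to α = 2.5: 0.63394; 0.36289; 0.04447.
Sum = 1.041291; FGT(2.5) = 1.041291 / 7 = 0.149.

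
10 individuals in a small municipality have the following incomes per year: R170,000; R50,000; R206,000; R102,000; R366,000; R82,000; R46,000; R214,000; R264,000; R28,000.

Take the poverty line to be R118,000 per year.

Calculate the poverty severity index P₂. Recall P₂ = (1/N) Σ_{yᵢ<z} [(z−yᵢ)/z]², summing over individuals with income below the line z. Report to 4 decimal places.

0.1398

Incomes under z: R28,000, R46,000, R50,000, R82,000, R102,000 (q = 5 of N = 10).
Gap ratios (z−y)/z: (118000−28000)/118000 = 0.7627; (118000−46000)/118000 = 0.6102; (118000−50000)/118000 = 0.5763; (118000−82000)/118000 = 0.3051; (118000−102000)/118000 = 0.1356.
Squared: 0.5817; 0.3723; 0.3321; 0.0931; 0.0184.
Sum = 1.397587; P₂ = 1.397587 / 10 = 0.1398.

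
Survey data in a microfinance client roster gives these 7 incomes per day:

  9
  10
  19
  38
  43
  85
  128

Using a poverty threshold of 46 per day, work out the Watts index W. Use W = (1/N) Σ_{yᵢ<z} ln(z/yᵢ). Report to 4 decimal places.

Poor units: 9, 10, 19, 38, 43 (q = 5 of N = 7).
Log shortfalls: ln(46/9) = 1.6314; ln(46/10) = 1.5261; ln(46/19) = 0.8842; ln(46/38) = 0.1911; ln(46/43) = 0.0674.
W = 4.300172 / 7 = 0.6143.

0.6143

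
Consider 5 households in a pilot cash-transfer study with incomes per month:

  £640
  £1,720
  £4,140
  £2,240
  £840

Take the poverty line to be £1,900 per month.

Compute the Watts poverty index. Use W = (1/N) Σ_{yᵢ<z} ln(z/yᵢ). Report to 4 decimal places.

Below the line: £640, £840, £1,720 (q = 3 of N = 5).
ln(z/y) terms: ln(1900/640) = 1.0881; ln(1900/840) = 0.8162; ln(1900/1720) = 0.0995.
W = 2.003878 / 5 = 0.4008.

0.4008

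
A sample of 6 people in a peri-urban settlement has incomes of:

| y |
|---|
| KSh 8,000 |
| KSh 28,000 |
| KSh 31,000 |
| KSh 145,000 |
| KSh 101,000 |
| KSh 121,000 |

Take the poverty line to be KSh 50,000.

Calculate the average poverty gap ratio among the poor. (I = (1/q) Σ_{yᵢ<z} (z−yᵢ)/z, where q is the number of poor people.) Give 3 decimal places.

Below the line: KSh 8,000, KSh 28,000, KSh 31,000 (q = 3 of N = 6).
Relative gaps: 0.8400, 0.4400, 0.3800; sum = 1.660000.
I averages over the q = 3 poor units only: 1.660000 / 3 = 0.553.

0.553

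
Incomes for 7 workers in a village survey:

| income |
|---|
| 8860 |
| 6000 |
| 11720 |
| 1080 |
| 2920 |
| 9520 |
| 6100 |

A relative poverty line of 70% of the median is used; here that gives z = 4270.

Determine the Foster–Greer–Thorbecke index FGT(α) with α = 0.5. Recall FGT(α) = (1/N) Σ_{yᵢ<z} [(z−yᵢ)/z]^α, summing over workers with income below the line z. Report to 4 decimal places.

0.2038

Incomes under z: 1080, 2920 (q = 2 of N = 7).
Normalized shortfalls: (4270−1080)/4270 = 0.7471; (4270−2920)/4270 = 0.3162.
Raised to α = 0.5: 0.86433; 0.56228.
Sum = 1.426614; FGT(0.5) = 1.426614 / 7 = 0.2038.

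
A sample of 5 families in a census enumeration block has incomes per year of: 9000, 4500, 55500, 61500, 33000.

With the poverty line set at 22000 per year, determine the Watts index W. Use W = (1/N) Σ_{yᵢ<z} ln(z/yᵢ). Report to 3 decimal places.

Below the line: 4500, 9000 (q = 2 of N = 5).
Log gaps: ln(22000/4500) = 1.5870; ln(22000/9000) = 0.8938.
W = 2.480783 / 5 = 0.496.

0.496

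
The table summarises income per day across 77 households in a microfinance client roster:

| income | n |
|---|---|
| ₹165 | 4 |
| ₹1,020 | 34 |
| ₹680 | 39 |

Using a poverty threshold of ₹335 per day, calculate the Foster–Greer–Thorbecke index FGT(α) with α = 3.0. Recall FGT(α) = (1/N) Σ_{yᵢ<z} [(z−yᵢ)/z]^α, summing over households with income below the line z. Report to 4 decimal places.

0.0068

Poor units: 4×₹165 (q = 4 of N = 77).
Relative gaps: (335−165)/335 = 0.5075 (×4).
Raised to α = 3.0: 0.13068 (×4).
Sum = 0.522724; FGT(3.0) = 0.522724 / 77 = 0.0068.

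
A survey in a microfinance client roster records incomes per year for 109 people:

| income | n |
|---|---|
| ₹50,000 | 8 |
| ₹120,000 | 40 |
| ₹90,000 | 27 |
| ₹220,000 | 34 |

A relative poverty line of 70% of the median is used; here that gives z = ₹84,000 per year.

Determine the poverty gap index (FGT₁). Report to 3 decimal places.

Below the line: 8×₹50,000 (q = 8 of N = 109).
Shortfall ratios: (84000−50000)/84000 = 0.4048 (×8).
Sum of shortfalls = 3.238095; P₁ averages over all N: 3.238095 / 109 = 0.030.

0.030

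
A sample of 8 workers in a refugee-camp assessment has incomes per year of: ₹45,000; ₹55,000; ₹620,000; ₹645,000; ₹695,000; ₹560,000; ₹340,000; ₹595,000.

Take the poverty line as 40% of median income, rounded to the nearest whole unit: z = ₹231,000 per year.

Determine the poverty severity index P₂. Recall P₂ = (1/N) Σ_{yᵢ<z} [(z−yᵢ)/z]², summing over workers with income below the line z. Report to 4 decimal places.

0.1536

Below z: ₹45,000, ₹55,000 (q = 2 of N = 8).
Relative gaps: (231000−45000)/231000 = 0.8052; (231000−55000)/231000 = 0.7619.
Squared: 0.6483; 0.5805.
Sum = 1.228838; P₂ = 1.228838 / 8 = 0.1536.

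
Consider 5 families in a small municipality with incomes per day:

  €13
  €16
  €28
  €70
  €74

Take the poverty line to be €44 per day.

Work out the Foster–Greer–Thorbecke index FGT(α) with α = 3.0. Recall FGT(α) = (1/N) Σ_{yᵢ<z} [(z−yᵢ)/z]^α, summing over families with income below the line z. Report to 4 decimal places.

0.1311

Below the line: €13, €16, €28 (q = 3 of N = 5).
Gap ratios (z−y)/z: (44−13)/44 = 0.7045; (44−16)/44 = 0.6364; (44−28)/44 = 0.3636.
Raised to α = 3.0: 0.34973; 0.25770; 0.04808.
Sum = 0.655510; FGT(3.0) = 0.655510 / 5 = 0.1311.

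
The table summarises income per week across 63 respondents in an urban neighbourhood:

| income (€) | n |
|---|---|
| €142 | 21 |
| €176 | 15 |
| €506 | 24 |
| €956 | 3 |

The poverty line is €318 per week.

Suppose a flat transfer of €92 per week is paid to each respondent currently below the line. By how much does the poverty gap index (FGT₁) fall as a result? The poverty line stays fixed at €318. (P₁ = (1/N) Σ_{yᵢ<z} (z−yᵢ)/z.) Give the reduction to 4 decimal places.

0.1653

Before: below the line — 21×€142, 15×€176; poverty gap index (FGT₁) = 0.290806.
After the €92 transfer: below the line — 21×€234, 15×€268; poverty gap index (FGT₁) = 0.125487.
Reduction = 0.290806 − 0.125487 = 0.1653.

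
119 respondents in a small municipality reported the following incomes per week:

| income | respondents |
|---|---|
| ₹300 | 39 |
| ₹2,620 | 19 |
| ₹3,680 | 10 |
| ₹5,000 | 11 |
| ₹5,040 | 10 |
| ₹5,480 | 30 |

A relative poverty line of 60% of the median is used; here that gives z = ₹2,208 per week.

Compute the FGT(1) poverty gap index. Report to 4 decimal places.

0.2832

Incomes under z: 39×₹300 (q = 39 of N = 119).
Shortfall ratios: (2208−300)/2208 = 0.8641 (×39).
Σ = 33.701087. Dividing by the full population N = 119 gives P₁ = 0.2832.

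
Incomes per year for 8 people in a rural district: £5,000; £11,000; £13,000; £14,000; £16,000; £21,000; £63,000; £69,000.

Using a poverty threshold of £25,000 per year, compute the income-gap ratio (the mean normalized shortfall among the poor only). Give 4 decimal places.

Below the line: £5,000, £11,000, £13,000, £14,000, £16,000, £21,000 (q = 6 of N = 8).
Relative gaps: 0.8000, 0.5600, 0.4800, 0.4400, 0.3600, 0.1600; sum = 2.800000.
I averages over the q = 6 poor units only: 2.800000 / 6 = 0.4667.

0.4667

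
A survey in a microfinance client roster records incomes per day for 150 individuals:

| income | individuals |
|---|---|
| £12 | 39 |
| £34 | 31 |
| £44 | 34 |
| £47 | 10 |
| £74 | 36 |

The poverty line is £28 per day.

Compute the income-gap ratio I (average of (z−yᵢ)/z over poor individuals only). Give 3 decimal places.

0.571

Incomes under z: 39×£12 (q = 39 of N = 150).
Shortfall ratios (z−y)/z: 0.5714 (×39); sum = 22.285714.
I averages over the q = 39 poor units only: 22.285714 / 39 = 0.571.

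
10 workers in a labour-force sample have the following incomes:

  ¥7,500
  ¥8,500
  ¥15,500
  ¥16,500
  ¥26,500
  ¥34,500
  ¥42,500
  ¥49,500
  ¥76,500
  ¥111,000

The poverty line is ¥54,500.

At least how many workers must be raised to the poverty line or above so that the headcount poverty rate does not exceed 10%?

Currently q = 8 of N = 10 are below the line (H = 0.800).
A headcount ratio of at most 10% allows at most ⌊0.10 × 10⌋ = 1 poor workers.
So at least 8 − 1 = 7 must be lifted.

7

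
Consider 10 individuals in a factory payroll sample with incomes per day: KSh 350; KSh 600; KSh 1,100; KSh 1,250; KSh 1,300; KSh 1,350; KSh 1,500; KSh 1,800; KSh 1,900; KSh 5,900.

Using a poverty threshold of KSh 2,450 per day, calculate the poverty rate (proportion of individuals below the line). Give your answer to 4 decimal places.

0.9000

9 of the 10 individuals have income below KSh 2,450.
H = 9/10 = 0.9000.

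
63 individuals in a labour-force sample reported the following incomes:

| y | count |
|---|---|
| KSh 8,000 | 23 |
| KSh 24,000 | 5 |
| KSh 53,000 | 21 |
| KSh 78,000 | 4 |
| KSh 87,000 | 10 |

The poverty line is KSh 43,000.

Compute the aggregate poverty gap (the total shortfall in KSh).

Below z: 23×KSh 8,000, 5×KSh 24,000 (q = 28 of N = 63).
Individual gaps: 23×(43000−8000) = 805000; 5×(43000−24000) = 95000.
Aggregate gap = KSh 900,000.

KSh 900,000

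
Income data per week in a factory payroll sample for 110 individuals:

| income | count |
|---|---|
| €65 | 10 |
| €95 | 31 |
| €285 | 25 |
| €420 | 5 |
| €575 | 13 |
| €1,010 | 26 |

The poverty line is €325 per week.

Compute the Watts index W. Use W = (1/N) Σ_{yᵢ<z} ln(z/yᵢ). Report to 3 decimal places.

0.523

Poor units: 10×€65, 31×€95, 25×€285 (q = 66 of N = 110).
Log gaps: ln(325/65) = 1.6094 (×10); ln(325/95) = 1.2299 (×31); ln(325/285) = 0.1313 (×25).
W = 57.506176 / 110 = 0.523.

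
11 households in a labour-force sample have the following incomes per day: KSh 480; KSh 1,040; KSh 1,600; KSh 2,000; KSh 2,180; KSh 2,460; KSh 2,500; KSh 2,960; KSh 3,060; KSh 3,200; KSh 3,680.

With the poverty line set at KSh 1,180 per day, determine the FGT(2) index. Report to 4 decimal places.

0.0333

Poor units: KSh 480, KSh 1,040 (q = 2 of N = 11).
Gap ratios (z−y)/z: (1180−480)/1180 = 0.5932; (1180−1040)/1180 = 0.1186.
Squared: 0.3519; 0.0141.
Sum = 0.365987; P₂ = 0.365987 / 11 = 0.0333.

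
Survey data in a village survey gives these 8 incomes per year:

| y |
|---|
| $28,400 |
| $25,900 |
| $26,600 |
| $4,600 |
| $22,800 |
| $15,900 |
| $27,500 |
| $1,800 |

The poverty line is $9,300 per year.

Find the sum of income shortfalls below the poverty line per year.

$12,200

Incomes under z: $1,800, $4,600 (q = 2 of N = 8).
Individual gaps: 9300−1800 = 7500; 9300−4600 = 4700.
Aggregate gap = $12,200.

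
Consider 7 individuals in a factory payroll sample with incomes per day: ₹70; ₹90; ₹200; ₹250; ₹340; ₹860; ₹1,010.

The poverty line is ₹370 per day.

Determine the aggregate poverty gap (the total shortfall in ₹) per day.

₹900

Poor units: ₹70, ₹90, ₹200, ₹250, ₹340 (q = 5 of N = 7).
Individual gaps: 370−70 = 300; 370−90 = 280; 370−200 = 170; 370−250 = 120; 370−340 = 30.
Aggregate gap = ₹900.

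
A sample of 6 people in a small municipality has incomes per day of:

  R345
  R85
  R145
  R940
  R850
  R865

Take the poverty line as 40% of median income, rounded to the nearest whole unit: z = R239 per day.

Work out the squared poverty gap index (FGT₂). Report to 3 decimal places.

Incomes under z: R85, R145 (q = 2 of N = 6).
Shortfall ratios: (239−85)/239 = 0.6444; (239−145)/239 = 0.3933.
Squared: 0.4152; 0.1547.
Sum = 0.569878; P₂ = 0.569878 / 6 = 0.095.

0.095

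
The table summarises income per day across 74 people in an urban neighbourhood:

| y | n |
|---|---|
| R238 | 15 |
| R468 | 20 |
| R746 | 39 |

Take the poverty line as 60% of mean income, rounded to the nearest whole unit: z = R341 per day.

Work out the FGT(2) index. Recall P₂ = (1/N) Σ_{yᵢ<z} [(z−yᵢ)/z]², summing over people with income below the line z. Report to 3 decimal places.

Below z: 15×R238 (q = 15 of N = 74).
Shortfall ratios: (341−238)/341 = 0.3021 (×15).
Squared: 0.0912 (×15).
Sum = 1.368538; P₂ = 1.368538 / 74 = 0.018.

0.018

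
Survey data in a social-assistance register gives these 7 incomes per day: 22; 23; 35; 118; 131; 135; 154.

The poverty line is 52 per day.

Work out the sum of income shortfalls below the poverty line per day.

76

Incomes under z: 22, 23, 35 (q = 3 of N = 7).
Individual gaps: 52−22 = 30; 52−23 = 29; 52−35 = 17.
Aggregate gap = 76.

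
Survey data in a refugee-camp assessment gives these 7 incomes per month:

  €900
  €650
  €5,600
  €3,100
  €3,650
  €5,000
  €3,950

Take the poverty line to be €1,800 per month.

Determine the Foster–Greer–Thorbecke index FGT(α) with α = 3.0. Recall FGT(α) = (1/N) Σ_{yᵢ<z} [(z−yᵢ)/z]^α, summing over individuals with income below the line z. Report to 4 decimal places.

0.0551

Below the line: €650, €900 (q = 2 of N = 7).
Normalized shortfalls: (1800−650)/1800 = 0.6389; (1800−900)/1800 = 0.5000.
Raised to α = 3.0: 0.26078; 0.12500.
Sum = 0.385781; FGT(3.0) = 0.385781 / 7 = 0.0551.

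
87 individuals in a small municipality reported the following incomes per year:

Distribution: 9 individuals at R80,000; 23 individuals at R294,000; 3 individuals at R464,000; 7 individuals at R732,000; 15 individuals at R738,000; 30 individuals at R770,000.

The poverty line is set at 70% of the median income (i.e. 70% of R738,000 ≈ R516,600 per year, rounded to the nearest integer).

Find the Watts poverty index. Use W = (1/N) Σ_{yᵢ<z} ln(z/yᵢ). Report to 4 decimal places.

Below z: 9×R80,000, 23×R294,000, 3×R464,000 (q = 35 of N = 87).
Log gaps: ln(516600/80000) = 1.8652 (×9); ln(516600/294000) = 0.5637 (×23); ln(516600/464000) = 0.1074 (×3).
W = 30.074183 / 87 = 0.3457.

0.3457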